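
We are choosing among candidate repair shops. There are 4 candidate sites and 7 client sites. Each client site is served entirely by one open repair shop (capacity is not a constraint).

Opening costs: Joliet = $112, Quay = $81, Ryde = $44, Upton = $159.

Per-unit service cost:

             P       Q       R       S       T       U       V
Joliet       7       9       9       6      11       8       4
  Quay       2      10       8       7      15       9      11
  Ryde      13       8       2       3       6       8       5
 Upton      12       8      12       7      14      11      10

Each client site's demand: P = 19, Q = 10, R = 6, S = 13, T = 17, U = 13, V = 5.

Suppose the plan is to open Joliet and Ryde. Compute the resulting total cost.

Total cost: 646

Each client site is assigned to its cheapest site among the open ones.
{Joliet, Ryde}: P→Joliet 7·19=133, Q→Ryde 8·10=80, R→Ryde 2·6=12, S→Ryde 3·13=39, T→Ryde 6·17=102, U→Joliet 8·13=104, V→Joliet 4·5=20. Service 490; fixed 156; total 646.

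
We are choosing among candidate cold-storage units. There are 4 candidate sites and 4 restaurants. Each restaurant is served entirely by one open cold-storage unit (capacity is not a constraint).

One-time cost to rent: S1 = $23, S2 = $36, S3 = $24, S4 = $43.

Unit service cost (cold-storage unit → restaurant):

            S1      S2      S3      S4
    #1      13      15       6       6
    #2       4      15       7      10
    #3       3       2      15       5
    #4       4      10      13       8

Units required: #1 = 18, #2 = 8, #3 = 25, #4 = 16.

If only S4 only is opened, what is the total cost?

Total cost: 484

Each restaurant is assigned to its cheapest site among the open ones.
{S4}: #1→S4 6·18=108, #2→S4 10·8=80, #3→S4 5·25=125, #4→S4 8·16=128. Service 441; fixed 43; total 484.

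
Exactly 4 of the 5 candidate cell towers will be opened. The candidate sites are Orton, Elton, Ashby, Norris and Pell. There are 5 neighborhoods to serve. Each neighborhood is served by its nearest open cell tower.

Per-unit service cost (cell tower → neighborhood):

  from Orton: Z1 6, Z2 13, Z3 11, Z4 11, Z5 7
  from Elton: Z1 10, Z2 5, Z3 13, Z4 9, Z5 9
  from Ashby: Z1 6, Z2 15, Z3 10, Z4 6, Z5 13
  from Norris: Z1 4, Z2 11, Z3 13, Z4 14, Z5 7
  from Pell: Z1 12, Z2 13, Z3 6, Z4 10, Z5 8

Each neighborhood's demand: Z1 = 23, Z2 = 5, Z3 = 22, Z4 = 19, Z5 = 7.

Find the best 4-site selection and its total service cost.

Choose Elton, Ashby, Norris and Pell; total service cost 412.

With exactly 4 open, each neighborhood uses its cheapest among the chosen.
{Elton, Ashby, Norris, Pell}: Z1→Norris 4·23=92, Z2→Elton 5·5=25, Z3→Pell 6·22=132, Z4→Ashby 6·19=114, Z5→Norris 7·7=49. Service cost 412.
{Orton, Ashby, Norris, Pell}: service cost 442
{Orton, Elton, Ashby, Pell}: service cost 458
Among all 5 size-4 choices, {Elton, Ashby, Norris, Pell} is lowest.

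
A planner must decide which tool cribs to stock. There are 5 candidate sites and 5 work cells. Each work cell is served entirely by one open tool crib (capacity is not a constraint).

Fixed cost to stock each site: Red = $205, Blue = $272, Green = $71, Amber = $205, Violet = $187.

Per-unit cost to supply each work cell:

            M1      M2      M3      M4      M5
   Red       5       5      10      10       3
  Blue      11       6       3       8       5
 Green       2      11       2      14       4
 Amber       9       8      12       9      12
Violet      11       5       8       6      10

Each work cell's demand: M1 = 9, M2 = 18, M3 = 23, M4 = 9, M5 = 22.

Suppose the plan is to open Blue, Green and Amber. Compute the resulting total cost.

Total cost: 880

Each work cell is assigned to its cheapest site among the open ones.
{Blue, Green, Amber}: M1→Green 2·9=18, M2→Blue 6·18=108, M3→Green 2·23=46, M4→Blue 8·9=72, M5→Green 4·22=88. Service 332; fixed 548; total 880.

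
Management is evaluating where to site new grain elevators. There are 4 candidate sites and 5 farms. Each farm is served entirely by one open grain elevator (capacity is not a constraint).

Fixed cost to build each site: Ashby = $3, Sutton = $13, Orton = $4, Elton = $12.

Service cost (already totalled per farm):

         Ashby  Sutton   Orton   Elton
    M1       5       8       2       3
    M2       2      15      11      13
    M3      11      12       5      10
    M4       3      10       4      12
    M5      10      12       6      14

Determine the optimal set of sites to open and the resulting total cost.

For any fixed open set, each farm goes to its cheapest open site; total = fixed + service.
{Ashby, Orton}: M1→Orton 2, M2→Ashby 2, M3→Orton 5, M4→Ashby 3, M5→Orton 6. Service 18; fixed 7; total 25.
{Orton}: M1→Orton 2, M2→Orton 11, M3→Orton 5, M4→Orton 4, M5→Orton 6. Service 28; fixed 4; total 32.
{Ashby}: service 31 + fixed 3 = 34
{Ashby, Sutton, Orton, Elton}: M1→Orton 2, M2→Ashby 2, M3→Orton 5, M4→Ashby 3, M5→Orton 6. Service 18; fixed 32; total 50.
(All 15 nonempty subsets were checked; Ashby and Orton is lowest.)

Open Ashby and Orton; minimum total cost 25.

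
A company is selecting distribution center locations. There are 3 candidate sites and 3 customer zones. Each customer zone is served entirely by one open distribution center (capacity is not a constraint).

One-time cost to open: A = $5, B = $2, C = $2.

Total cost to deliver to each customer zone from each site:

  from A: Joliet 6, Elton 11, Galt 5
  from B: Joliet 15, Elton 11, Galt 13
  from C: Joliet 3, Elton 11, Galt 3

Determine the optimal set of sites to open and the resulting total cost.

Open C only; minimum total cost 19.

For any fixed open set, each customer zone goes to its cheapest open site; total = fixed + service.
{C}: Joliet→C 3, Elton→C 11, Galt→C 3. Service 17; fixed 2; total 19.
{B, C}: Joliet→C 3, Elton→B 11, Galt→C 3. Service 17; fixed 4; total 21.
{A, C}: service 17 + fixed 7 = 24
{A, B, C}: service 17 + fixed 9 = 26
(All 7 nonempty subsets were checked; C only is lowest.)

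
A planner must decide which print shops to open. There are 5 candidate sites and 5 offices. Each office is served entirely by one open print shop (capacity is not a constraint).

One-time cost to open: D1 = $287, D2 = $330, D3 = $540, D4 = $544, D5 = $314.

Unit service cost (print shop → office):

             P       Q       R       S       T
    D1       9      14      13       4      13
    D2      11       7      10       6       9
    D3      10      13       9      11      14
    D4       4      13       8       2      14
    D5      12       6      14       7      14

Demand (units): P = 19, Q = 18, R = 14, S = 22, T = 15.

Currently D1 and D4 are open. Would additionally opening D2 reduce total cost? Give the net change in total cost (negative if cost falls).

Current service cost with {D1, D4}: 661.
Adding D2: each office re-picks its cheapest; new service cost 493, saving 168.
Extra fixed cost: 330. Net change = 330 − 168 = 162.
(Totals: 1492 → 1654.)

No — net change +162 (cost rises by 162).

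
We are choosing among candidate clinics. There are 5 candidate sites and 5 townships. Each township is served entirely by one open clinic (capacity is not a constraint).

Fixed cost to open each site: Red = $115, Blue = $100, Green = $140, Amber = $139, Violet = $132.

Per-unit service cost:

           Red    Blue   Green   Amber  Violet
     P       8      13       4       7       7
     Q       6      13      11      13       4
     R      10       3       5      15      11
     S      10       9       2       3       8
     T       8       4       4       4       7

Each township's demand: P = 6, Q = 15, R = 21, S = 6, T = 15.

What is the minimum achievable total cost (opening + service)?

For any fixed open set, each township goes to its cheapest open site; total = fixed + service.
{Blue, Violet}: P→Violet 7·6=42, Q→Violet 4·15=60, R→Blue 3·21=63, S→Violet 8·6=48, T→Blue 4·15=60. Service 273; fixed 232; total 505.
{Green}: P→Green 4·6=24, Q→Green 11·15=165, R→Green 5·21=105, S→Green 2·6=12, T→Green 4·15=60. Service 366; fixed 140; total 506.
{Red, Blue}: service 315 + fixed 215 = 530
{Red, Blue, Green, Amber, Violet}: service 219 + fixed 626 = 845
No other subset beats 505.

Minimum total cost: 505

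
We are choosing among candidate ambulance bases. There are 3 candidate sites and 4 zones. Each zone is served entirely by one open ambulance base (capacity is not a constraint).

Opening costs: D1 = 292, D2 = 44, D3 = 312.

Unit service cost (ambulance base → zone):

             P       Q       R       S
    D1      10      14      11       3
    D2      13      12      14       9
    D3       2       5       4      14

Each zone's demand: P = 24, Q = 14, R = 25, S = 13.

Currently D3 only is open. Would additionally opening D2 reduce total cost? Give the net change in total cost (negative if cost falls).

Yes — net change −21 (cost falls by 21).

Current service cost with {D3}: 400.
Adding D2: each zone re-picks its cheapest; new service cost 335, saving 65.
Extra fixed cost: 44. Net change = 44 − 65 = -21.
(Totals: 712 → 691.)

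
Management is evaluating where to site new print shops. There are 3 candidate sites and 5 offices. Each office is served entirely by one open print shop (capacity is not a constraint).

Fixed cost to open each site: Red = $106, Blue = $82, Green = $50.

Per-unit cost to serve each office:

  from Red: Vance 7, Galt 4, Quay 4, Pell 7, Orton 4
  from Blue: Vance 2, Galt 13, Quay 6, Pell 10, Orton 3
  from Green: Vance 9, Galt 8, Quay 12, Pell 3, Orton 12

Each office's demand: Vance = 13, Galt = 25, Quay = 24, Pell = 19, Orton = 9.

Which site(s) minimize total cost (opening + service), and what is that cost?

For any fixed open set, each office goes to its cheapest open site; total = fixed + service.
{Red, Green}: Vance→Red 7·13=91, Galt→Red 4·25=100, Quay→Red 4·24=96, Pell→Green 3·19=57, Orton→Red 4·9=36. Service 380; fixed 156; total 536.
{Red, Blue, Green}: Vance→Blue 2·13=26, Galt→Red 4·25=100, Quay→Red 4·24=96, Pell→Green 3·19=57, Orton→Blue 3·9=27. Service 306; fixed 238; total 544.
{Red}: service 456 + fixed 106 = 562
{Green}: service 770 + fixed 50 = 820
No other subset beats 536.

Open Red and Green; minimum total cost 536.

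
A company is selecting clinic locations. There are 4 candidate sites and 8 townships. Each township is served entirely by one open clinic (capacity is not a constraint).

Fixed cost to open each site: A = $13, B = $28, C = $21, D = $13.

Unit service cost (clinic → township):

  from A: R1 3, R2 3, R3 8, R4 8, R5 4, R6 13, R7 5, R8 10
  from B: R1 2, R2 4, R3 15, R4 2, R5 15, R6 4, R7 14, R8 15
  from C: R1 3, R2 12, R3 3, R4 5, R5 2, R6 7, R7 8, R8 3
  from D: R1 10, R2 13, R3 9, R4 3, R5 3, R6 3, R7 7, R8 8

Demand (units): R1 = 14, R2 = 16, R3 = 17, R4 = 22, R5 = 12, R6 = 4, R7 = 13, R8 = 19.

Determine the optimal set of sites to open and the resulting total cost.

For any fixed open set, each township goes to its cheapest open site; total = fixed + service.
{A, B, C}: R1→B 2·14=28, R2→A 3·16=48, R3→C 3·17=51, R4→B 2·22=44, R5→C 2·12=24, R6→B 4·4=16, R7→A 5·13=65, R8→C 3·19=57. Service 333; fixed 62; total 395.
{A, B, C, D}: service 329 + fixed 75 = 404
{A, C, D}: R1→A 3·14=42, R2→A 3·16=48, R3→C 3·17=51, R4→D 3·22=66, R5→C 2·12=24, R6→D 3·4=12, R7→A 5·13=65, R8→C 3·19=57. Service 365; fixed 47; total 412.
{A}: R1→A 3·14=42, R2→A 3·16=48, R3→A 8·17=136, R4→A 8·22=176, R5→A 4·12=48, R6→A 13·4=52, R7→A 5·13=65, R8→A 10·19=190. Service 757; fixed 13; total 770.
No other subset beats 395.

Open A, B and C; minimum total cost 395.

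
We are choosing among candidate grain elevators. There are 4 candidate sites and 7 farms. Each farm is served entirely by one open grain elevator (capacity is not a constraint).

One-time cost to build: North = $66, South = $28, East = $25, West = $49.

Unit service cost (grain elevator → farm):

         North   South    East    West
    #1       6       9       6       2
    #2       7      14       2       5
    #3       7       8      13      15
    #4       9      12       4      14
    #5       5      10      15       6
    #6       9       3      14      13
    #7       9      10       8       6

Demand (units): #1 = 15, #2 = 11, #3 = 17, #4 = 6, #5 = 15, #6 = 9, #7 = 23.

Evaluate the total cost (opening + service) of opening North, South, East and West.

Total cost: 603

Each farm is assigned to its cheapest site among the open ones.
{North, South, East, West}: #1→West 2·15=30, #2→East 2·11=22, #3→North 7·17=119, #4→East 4·6=24, #5→North 5·15=75, #6→South 3·9=27, #7→West 6·23=138. Service 435; fixed 168; total 603.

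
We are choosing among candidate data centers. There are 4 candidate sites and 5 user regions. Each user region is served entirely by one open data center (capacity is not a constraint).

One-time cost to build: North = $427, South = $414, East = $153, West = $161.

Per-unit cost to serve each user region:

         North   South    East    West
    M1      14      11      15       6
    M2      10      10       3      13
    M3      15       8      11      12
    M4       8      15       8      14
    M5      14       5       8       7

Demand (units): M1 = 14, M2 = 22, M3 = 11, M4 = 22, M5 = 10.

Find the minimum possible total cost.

For any fixed open set, each user region goes to its cheapest open site; total = fixed + service.
{East}: M1→East 15·14=210, M2→East 3·22=66, M3→East 11·11=121, M4→East 8·22=176, M5→East 8·10=80. Service 653; fixed 153; total 806.
{East, West}: service 517 + fixed 314 = 831
{West}: M1→West 6·14=84, M2→West 13·22=286, M3→West 12·11=132, M4→West 14·22=308, M5→West 7·10=70. Service 880; fixed 161; total 1041.
{North, South, East, West}: service 464 + fixed 1155 = 1619
No other subset beats 806.

Minimum total cost: 806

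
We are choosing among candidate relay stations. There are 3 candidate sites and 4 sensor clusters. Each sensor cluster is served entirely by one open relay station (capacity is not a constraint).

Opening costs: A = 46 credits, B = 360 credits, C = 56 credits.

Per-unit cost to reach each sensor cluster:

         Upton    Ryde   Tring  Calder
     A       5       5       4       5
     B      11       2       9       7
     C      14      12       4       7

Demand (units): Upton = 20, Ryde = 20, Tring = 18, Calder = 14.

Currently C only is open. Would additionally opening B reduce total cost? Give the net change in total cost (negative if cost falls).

Current service cost with {C}: 690.
Adding B: each sensor cluster re-picks its cheapest; new service cost 430, saving 260.
Extra fixed cost: 360. Net change = 360 − 260 = 100.
(Totals: 746 → 846.)

No — net change +100 (cost rises by 100).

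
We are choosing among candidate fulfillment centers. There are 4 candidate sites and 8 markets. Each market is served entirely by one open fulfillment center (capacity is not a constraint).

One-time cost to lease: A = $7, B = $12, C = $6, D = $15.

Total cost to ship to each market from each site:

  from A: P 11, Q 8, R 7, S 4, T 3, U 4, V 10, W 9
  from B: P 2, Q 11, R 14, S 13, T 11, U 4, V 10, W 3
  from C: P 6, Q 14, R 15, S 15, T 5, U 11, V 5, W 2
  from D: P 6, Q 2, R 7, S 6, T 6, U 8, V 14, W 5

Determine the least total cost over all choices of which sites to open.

Minimum total cost: 52

For any fixed open set, each market goes to its cheapest open site; total = fixed + service.
{A, C}: P→C 6, Q→A 8, R→A 7, S→A 4, T→A 3, U→A 4, V→C 5, W→C 2. Service 39; fixed 13; total 52.
{A, B}: service 41 + fixed 19 = 60
{A, B, C}: service 35 + fixed 25 = 60
{A, B, C, D}: P→B 2, Q→D 2, R→A 7, S→A 4, T→A 3, U→A 4, V→C 5, W→C 2. Service 29; fixed 40; total 69.
(All 15 nonempty subsets were checked; A and C is lowest.)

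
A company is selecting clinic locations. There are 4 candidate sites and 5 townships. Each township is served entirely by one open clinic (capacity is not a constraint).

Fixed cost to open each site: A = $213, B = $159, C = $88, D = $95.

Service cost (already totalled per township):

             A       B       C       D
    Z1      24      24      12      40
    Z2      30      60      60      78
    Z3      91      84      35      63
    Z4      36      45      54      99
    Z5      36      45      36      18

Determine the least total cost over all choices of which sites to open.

For any fixed open set, each township goes to its cheapest open site; total = fixed + service.
{C}: Z1→C 12, Z2→C 60, Z3→C 35, Z4→C 54, Z5→C 36. Service 197; fixed 88; total 285.
{C, D}: service 179 + fixed 183 = 362
{D}: Z1→D 40, Z2→D 78, Z3→D 63, Z4→D 99, Z5→D 18. Service 298; fixed 95; total 393.
{A, B, C, D}: service 131 + fixed 555 = 686
No other subset beats 285.

Minimum total cost: 285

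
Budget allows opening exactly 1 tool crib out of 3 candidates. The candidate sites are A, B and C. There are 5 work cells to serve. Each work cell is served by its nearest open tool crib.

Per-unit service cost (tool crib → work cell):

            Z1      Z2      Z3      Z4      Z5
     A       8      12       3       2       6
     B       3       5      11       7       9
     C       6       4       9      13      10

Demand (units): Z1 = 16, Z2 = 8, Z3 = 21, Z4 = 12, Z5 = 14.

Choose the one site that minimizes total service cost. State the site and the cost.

With exactly 1 open, each work cell uses its cheapest among the chosen.
{A}: Z1→A 8·16=128, Z2→A 12·8=96, Z3→A 3·21=63, Z4→A 2·12=24, Z5→A 6·14=84. Service cost 395.
{B}: service cost 529
{C}: service cost 613
Among all 3 size-1 choices, {A} is lowest.

Choose A only; total service cost 395.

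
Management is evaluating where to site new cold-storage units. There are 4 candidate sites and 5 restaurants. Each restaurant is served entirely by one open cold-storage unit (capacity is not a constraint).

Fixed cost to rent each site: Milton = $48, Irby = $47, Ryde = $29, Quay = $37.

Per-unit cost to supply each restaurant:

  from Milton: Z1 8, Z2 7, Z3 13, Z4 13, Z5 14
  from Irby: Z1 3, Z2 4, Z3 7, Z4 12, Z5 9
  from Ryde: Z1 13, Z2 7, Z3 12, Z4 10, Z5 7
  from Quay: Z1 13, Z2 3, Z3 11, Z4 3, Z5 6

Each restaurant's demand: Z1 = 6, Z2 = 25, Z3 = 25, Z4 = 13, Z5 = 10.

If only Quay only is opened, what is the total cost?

Total cost: 564

Each restaurant is assigned to its cheapest site among the open ones.
{Quay}: Z1→Quay 13·6=78, Z2→Quay 3·25=75, Z3→Quay 11·25=275, Z4→Quay 3·13=39, Z5→Quay 6·10=60. Service 527; fixed 37; total 564.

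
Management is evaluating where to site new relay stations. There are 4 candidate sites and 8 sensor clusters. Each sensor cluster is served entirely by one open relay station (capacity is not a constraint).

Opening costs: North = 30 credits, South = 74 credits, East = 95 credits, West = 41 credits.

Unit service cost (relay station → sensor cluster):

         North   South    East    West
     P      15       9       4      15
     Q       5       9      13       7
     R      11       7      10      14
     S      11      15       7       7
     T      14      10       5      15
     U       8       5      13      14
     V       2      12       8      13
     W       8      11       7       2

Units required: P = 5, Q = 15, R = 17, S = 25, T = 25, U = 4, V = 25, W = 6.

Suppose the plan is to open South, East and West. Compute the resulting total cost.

Each sensor cluster is assigned to its cheapest site among the open ones.
{South, East, West}: P→East 4·5=20, Q→West 7·15=105, R→South 7·17=119, S→East 7·25=175, T→East 5·25=125, U→South 5·4=20, V→East 8·25=200, W→West 2·6=12. Service 776; fixed 210; total 986.

Total cost: 986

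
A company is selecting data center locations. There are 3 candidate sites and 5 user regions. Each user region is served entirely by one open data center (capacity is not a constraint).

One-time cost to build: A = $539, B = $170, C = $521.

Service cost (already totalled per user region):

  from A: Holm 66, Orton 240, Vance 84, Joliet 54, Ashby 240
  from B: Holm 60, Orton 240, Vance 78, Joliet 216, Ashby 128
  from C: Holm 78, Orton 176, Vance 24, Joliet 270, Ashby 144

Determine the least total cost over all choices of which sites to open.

Minimum total cost: 892

For any fixed open set, each user region goes to its cheapest open site; total = fixed + service.
{B}: Holm→B 60, Orton→B 240, Vance→B 78, Joliet→B 216, Ashby→B 128. Service 722; fixed 170; total 892.
{C}: Holm→C 78, Orton→C 176, Vance→C 24, Joliet→C 270, Ashby→C 144. Service 692; fixed 521; total 1213.
{A}: service 684 + fixed 539 = 1223
{A, B, C}: Holm→B 60, Orton→C 176, Vance→C 24, Joliet→A 54, Ashby→B 128. Service 442; fixed 1230; total 1672.
No other subset beats 892.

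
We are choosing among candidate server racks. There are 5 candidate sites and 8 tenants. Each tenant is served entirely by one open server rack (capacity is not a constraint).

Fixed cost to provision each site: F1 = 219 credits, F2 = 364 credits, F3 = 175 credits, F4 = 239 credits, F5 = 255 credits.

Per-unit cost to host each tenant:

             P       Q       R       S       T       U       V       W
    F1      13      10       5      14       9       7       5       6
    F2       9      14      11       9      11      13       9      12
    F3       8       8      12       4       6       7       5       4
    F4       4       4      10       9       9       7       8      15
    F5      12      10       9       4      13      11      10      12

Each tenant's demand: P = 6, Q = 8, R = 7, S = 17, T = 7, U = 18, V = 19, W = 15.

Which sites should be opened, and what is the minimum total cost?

Open F3 only; minimum total cost 762.

For any fixed open set, each tenant goes to its cheapest open site; total = fixed + service.
{F3}: P→F3 8·6=48, Q→F3 8·8=64, R→F3 12·7=84, S→F3 4·17=68, T→F3 6·7=42, U→F3 7·18=126, V→F3 5·19=95, W→F3 4·15=60. Service 587; fixed 175; total 762.
{F3, F4}: P→F4 4·6=24, Q→F4 4·8=32, R→F4 10·7=70, S→F3 4·17=68, T→F3 6·7=42, U→F3 7·18=126, V→F3 5·19=95, W→F3 4·15=60. Service 517; fixed 414; total 931.
{F1, F3}: P→F3 8·6=48, Q→F3 8·8=64, R→F1 5·7=35, S→F3 4·17=68, T→F3 6·7=42, U→F1 7·18=126, V→F1 5·19=95, W→F3 4·15=60. Service 538; fixed 394; total 932.
{F1, F2, F3, F4, F5}: P→F4 4·6=24, Q→F4 4·8=32, R→F1 5·7=35, S→F3 4·17=68, T→F3 6·7=42, U→F1 7·18=126, V→F1 5·19=95, W→F3 4·15=60. Service 482; fixed 1252; total 1734.
No other subset beats 762.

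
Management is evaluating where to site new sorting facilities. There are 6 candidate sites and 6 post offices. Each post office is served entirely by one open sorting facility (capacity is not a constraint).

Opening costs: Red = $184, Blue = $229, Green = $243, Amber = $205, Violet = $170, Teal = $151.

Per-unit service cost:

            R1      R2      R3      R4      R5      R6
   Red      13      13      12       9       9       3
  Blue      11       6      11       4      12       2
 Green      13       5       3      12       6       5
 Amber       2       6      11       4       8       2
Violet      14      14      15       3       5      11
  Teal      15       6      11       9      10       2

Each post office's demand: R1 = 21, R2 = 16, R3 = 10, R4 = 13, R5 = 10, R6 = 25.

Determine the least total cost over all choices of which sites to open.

Minimum total cost: 635

For any fixed open set, each post office goes to its cheapest open site; total = fixed + service.
{Amber}: R1→Amber 2·21=42, R2→Amber 6·16=96, R3→Amber 11·10=110, R4→Amber 4·13=52, R5→Amber 8·10=80, R6→Amber 2·25=50. Service 430; fixed 205; total 635.
{Green, Amber}: R1→Amber 2·21=42, R2→Green 5·16=80, R3→Green 3·10=30, R4→Amber 4·13=52, R5→Green 6·10=60, R6→Amber 2·25=50. Service 314; fixed 448; total 762.
{Amber, Violet}: service 387 + fixed 375 = 762
{Red, Blue, Green, Amber, Violet, Teal}: R1→Amber 2·21=42, R2→Green 5·16=80, R3→Green 3·10=30, R4→Violet 3·13=39, R5→Violet 5·10=50, R6→Blue 2·25=50. Service 291; fixed 1182; total 1473.
No other subset beats 635.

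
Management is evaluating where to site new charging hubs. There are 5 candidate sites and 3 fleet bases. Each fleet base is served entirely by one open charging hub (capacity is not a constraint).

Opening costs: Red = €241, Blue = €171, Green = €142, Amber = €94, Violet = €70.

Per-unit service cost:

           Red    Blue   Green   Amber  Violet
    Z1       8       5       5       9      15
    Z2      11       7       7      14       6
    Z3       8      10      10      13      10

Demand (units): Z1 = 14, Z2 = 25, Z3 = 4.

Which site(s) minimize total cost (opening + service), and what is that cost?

For any fixed open set, each fleet base goes to its cheapest open site; total = fixed + service.
{Green}: Z1→Green 5·14=70, Z2→Green 7·25=175, Z3→Green 10·4=40. Service 285; fixed 142; total 427.
{Blue}: Z1→Blue 5·14=70, Z2→Blue 7·25=175, Z3→Blue 10·4=40. Service 285; fixed 171; total 456.
{Violet}: service 400 + fixed 70 = 470
{Red, Blue, Green, Amber, Violet}: service 252 + fixed 718 = 970
No other subset beats 427.

Open Green only; minimum total cost 427.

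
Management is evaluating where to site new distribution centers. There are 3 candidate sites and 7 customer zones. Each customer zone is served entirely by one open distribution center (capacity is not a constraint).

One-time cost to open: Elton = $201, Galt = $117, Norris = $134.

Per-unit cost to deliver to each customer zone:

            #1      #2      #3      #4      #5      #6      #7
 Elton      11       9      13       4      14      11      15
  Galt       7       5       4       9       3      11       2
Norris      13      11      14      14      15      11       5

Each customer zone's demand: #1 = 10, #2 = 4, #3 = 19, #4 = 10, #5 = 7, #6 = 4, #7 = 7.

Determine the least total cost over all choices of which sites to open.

Minimum total cost: 452

For any fixed open set, each customer zone goes to its cheapest open site; total = fixed + service.
{Galt}: #1→Galt 7·10=70, #2→Galt 5·4=20, #3→Galt 4·19=76, #4→Galt 9·10=90, #5→Galt 3·7=21, #6→Galt 11·4=44, #7→Galt 2·7=14. Service 335; fixed 117; total 452.
{Galt, Norris}: #1→Galt 7·10=70, #2→Galt 5·4=20, #3→Galt 4·19=76, #4→Galt 9·10=90, #5→Galt 3·7=21, #6→Galt 11·4=44, #7→Galt 2·7=14. Service 335; fixed 251; total 586.
{Elton, Galt}: service 285 + fixed 318 = 603
{Elton, Galt, Norris}: service 285 + fixed 452 = 737
No other subset beats 452.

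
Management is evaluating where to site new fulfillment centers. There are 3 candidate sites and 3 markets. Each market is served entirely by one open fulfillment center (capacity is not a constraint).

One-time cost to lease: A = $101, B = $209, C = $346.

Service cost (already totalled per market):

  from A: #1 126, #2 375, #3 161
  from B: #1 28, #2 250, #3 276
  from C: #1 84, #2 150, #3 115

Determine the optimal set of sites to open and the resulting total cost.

For any fixed open set, each market goes to its cheapest open site; total = fixed + service.
{C}: #1→C 84, #2→C 150, #3→C 115. Service 349; fixed 346; total 695.
{A, B}: service 439 + fixed 310 = 749
{A}: service 662 + fixed 101 = 763
{A, B, C}: #1→B 28, #2→C 150, #3→C 115. Service 293; fixed 656; total 949.
(All 7 nonempty subsets were checked; C only is lowest.)

Open C only; minimum total cost 695.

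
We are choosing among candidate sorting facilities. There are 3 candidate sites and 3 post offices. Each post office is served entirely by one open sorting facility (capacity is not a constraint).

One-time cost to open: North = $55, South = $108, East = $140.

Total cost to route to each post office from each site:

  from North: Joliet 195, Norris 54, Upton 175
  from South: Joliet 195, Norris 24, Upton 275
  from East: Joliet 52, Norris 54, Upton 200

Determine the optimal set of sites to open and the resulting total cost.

For any fixed open set, each post office goes to its cheapest open site; total = fixed + service.
{East}: Joliet→East 52, Norris→East 54, Upton→East 200. Service 306; fixed 140; total 446.
{North, East}: service 281 + fixed 195 = 476
{North}: service 424 + fixed 55 = 479
{North, South, East}: Joliet→East 52, Norris→South 24, Upton→North 175. Service 251; fixed 303; total 554.
No other subset beats 446.

Open East only; minimum total cost 446.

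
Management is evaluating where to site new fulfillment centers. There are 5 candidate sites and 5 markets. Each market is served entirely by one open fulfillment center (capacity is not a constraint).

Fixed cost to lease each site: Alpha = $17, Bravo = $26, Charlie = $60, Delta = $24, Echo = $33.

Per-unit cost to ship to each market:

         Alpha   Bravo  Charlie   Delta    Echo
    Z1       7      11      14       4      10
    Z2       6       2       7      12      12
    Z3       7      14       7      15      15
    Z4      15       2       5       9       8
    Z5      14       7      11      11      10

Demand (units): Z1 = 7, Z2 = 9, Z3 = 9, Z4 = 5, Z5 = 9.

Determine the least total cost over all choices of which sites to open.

Minimum total cost: 246

For any fixed open set, each market goes to its cheapest open site; total = fixed + service.
{Alpha, Bravo}: Z1→Alpha 7·7=49, Z2→Bravo 2·9=18, Z3→Alpha 7·9=63, Z4→Bravo 2·5=10, Z5→Bravo 7·9=63. Service 203; fixed 43; total 246.
{Alpha, Bravo, Delta}: Z1→Delta 4·7=28, Z2→Bravo 2·9=18, Z3→Alpha 7·9=63, Z4→Bravo 2·5=10, Z5→Bravo 7·9=63. Service 182; fixed 67; total 249.
{Alpha, Bravo, Echo}: service 203 + fixed 76 = 279
{Alpha, Bravo, Charlie, Delta, Echo}: service 182 + fixed 160 = 342
No other subset beats 246.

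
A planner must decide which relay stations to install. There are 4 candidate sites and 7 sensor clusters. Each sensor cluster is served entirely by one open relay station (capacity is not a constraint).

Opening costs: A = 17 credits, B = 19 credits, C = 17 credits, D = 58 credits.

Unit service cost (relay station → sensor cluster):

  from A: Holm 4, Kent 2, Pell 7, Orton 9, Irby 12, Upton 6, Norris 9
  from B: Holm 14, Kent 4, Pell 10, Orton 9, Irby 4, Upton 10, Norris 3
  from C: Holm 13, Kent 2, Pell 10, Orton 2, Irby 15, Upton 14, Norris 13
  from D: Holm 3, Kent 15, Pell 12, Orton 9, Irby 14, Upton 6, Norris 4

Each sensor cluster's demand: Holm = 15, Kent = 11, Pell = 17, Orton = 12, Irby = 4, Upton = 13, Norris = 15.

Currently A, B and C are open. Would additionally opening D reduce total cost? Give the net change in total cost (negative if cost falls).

Current service cost with {A, B, C}: 364.
Adding D: each sensor cluster re-picks its cheapest; new service cost 349, saving 15.
Extra fixed cost: 58. Net change = 58 − 15 = 43.
(Totals: 417 → 460.)

No — net change +43 (cost rises by 43).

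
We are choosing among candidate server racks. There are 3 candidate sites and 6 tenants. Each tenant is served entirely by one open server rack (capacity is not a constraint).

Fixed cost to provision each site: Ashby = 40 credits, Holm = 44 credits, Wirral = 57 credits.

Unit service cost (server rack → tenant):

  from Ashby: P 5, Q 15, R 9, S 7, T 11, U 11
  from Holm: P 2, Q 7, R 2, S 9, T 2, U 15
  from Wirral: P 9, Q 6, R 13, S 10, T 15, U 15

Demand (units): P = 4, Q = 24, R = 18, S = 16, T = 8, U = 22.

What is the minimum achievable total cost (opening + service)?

For any fixed open set, each tenant goes to its cheapest open site; total = fixed + service.
{Ashby, Holm}: P→Holm 2·4=8, Q→Holm 7·24=168, R→Holm 2·18=36, S→Ashby 7·16=112, T→Holm 2·8=16, U→Ashby 11·22=242. Service 582; fixed 84; total 666.
{Ashby, Holm, Wirral}: service 558 + fixed 141 = 699
{Holm}: service 702 + fixed 44 = 746
{Ashby}: service 984 + fixed 40 = 1024
(All 7 nonempty subsets were checked; Ashby and Holm is lowest.)

Minimum total cost: 666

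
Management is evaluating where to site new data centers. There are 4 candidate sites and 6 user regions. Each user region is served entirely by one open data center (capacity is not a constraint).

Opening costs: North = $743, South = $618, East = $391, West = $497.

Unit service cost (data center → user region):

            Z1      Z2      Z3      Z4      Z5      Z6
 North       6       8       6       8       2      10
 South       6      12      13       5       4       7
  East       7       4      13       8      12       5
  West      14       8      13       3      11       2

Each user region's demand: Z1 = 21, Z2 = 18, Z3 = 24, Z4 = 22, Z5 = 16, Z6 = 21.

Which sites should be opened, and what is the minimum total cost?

For any fixed open set, each user region goes to its cheapest open site; total = fixed + service.
{East}: Z1→East 7·21=147, Z2→East 4·18=72, Z3→East 13·24=312, Z4→East 8·22=176, Z5→East 12·16=192, Z6→East 5·21=105. Service 1004; fixed 391; total 1395.
{West}: service 1034 + fixed 497 = 1531
{North}: Z1→North 6·21=126, Z2→North 8·18=144, Z3→North 6·24=144, Z4→North 8·22=176, Z5→North 2·16=32, Z6→North 10·21=210. Service 832; fixed 743; total 1575.
{North, South, East, West}: service 482 + fixed 2249 = 2731
No other subset beats 1395.

Open East only; minimum total cost 1395.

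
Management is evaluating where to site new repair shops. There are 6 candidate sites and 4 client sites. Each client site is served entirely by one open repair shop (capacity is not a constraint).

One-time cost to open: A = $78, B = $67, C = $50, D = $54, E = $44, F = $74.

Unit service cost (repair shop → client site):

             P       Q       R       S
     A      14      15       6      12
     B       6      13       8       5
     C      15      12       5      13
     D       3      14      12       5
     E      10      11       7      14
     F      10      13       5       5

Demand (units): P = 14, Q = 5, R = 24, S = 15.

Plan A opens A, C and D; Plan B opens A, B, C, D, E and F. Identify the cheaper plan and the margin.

Plan A: {A, C, D}: P→D 3·14=42, Q→C 12·5=60, R→C 5·24=120, S→D 5·15=75. Service 297; fixed 182; total 479.
Plan B: {A, B, C, D, E, F}: P→D 3·14=42, Q→E 11·5=55, R→C 5·24=120, S→B 5·15=75. Service 292; fixed 367; total 659.
Difference: |479 − 659| = 180.

Plan A is cheaper by 180.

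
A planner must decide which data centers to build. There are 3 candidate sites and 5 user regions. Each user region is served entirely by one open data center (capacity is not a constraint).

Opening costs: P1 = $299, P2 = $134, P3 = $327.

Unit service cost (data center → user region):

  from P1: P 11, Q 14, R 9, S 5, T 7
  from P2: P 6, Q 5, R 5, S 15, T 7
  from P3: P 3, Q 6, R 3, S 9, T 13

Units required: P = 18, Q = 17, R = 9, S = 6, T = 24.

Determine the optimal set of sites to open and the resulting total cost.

For any fixed open set, each user region goes to its cheapest open site; total = fixed + service.
{P2}: P→P2 6·18=108, Q→P2 5·17=85, R→P2 5·9=45, S→P2 15·6=90, T→P2 7·24=168. Service 496; fixed 134; total 630.
{P2, P3}: service 388 + fixed 461 = 849
{P1, P2}: service 436 + fixed 433 = 869
{P1, P2, P3}: P→P3 3·18=54, Q→P2 5·17=85, R→P3 3·9=27, S→P1 5·6=30, T→P1 7·24=168. Service 364; fixed 760; total 1124.
No other subset beats 630.

Open P2 only; minimum total cost 630.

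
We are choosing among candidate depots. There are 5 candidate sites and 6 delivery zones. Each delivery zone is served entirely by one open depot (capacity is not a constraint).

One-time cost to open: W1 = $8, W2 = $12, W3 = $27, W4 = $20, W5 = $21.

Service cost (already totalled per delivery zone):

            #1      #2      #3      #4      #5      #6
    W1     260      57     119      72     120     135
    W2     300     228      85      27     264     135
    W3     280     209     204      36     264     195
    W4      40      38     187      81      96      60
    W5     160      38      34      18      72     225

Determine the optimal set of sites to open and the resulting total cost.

For any fixed open set, each delivery zone goes to its cheapest open site; total = fixed + service.
{W4, W5}: #1→W4 40, #2→W4 38, #3→W5 34, #4→W5 18, #5→W5 72, #6→W4 60. Service 262; fixed 41; total 303.
{W1, W4, W5}: #1→W4 40, #2→W4 38, #3→W5 34, #4→W5 18, #5→W5 72, #6→W4 60. Service 262; fixed 49; total 311.
{W2, W4, W5}: service 262 + fixed 53 = 315
{W1, W2, W3, W4, W5}: #1→W4 40, #2→W4 38, #3→W5 34, #4→W5 18, #5→W5 72, #6→W4 60. Service 262; fixed 88; total 350.
No other subset beats 303.

Open W4 and W5; minimum total cost 303.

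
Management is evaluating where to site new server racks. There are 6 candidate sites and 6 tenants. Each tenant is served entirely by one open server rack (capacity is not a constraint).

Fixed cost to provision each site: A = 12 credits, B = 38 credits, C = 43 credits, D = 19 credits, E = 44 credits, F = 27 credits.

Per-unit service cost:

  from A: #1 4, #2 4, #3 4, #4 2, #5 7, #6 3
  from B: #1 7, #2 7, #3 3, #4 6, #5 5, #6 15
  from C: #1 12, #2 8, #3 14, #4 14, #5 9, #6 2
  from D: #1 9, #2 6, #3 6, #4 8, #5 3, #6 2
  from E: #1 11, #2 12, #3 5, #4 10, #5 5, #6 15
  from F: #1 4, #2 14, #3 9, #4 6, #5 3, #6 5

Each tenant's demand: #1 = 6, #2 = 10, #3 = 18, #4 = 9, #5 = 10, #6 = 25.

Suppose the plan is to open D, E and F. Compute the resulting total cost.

Total cost: 398

Each tenant is assigned to its cheapest site among the open ones.
{D, E, F}: #1→F 4·6=24, #2→D 6·10=60, #3→E 5·18=90, #4→F 6·9=54, #5→D 3·10=30, #6→D 2·25=50. Service 308; fixed 90; total 398.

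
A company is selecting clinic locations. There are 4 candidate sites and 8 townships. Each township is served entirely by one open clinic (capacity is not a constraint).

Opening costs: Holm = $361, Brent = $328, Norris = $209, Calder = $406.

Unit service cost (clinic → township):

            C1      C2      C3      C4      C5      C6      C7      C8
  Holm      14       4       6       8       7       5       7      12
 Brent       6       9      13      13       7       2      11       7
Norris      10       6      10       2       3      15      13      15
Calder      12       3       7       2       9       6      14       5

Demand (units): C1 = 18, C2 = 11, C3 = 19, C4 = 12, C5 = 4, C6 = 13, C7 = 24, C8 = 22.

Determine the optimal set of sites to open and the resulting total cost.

Open Calder only; minimum total cost 1372.

For any fixed open set, each township goes to its cheapest open site; total = fixed + service.
{Calder}: C1→Calder 12·18=216, C2→Calder 3·11=33, C3→Calder 7·19=133, C4→Calder 2·12=24, C5→Calder 9·4=36, C6→Calder 6·13=78, C7→Calder 14·24=336, C8→Calder 5·22=110. Service 966; fixed 406; total 1372.
{Brent, Norris}: service 844 + fixed 537 = 1381
{Holm}: service 1031 + fixed 361 = 1392
{Holm, Brent, Norris, Calder}: C1→Brent 6·18=108, C2→Calder 3·11=33, C3→Holm 6·19=114, C4→Norris 2·12=24, C5→Norris 3·4=12, C6→Brent 2·13=26, C7→Holm 7·24=168, C8→Calder 5·22=110. Service 595; fixed 1304; total 1899.
No other subset beats 1372.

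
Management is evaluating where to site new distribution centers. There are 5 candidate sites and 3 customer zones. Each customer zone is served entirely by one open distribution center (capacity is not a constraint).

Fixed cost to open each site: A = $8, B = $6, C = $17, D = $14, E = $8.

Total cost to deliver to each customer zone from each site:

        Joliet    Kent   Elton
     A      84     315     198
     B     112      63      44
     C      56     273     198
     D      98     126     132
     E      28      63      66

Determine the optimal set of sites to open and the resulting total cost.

For any fixed open set, each customer zone goes to its cheapest open site; total = fixed + service.
{B, E}: Joliet→E 28, Kent→B 63, Elton→B 44. Service 135; fixed 14; total 149.
{A, B, E}: service 135 + fixed 22 = 157
{B, D, E}: Joliet→E 28, Kent→B 63, Elton→B 44. Service 135; fixed 28; total 163.
{A, B, C, D, E}: Joliet→E 28, Kent→B 63, Elton→B 44. Service 135; fixed 53; total 188.
No other subset beats 149.

Open B and E; minimum total cost 149.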